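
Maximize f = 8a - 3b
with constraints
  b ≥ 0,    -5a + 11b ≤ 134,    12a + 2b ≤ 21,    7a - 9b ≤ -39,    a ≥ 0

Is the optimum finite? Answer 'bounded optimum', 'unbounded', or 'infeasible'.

bounded optimum

Extreme points and f = 8a - 3b:
  (111/122, 615/122) → f = -957/122
  (0, 21/2) → f = -63/2
  (0, 13/3) → f = -13
The feasible region has finitely many vertices and no improving ray; the maximum is -957/122 at (111/122, 615/122).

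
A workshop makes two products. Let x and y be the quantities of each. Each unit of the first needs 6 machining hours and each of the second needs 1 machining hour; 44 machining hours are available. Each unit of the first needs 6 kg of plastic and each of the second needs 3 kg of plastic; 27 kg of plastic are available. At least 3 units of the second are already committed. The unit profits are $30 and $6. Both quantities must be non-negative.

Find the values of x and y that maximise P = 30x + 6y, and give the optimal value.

x = 3, y = 3, maximum P = 108

Extreme points and P = 30x + 6y:
  (0, 9) → P = 54
  (0, 3) → P = 18
  (3, 3) → P = 108

The binding constraints are 6x + 3y = 27 and y = 3.
Solving simultaneously gives x = 3, y = 3.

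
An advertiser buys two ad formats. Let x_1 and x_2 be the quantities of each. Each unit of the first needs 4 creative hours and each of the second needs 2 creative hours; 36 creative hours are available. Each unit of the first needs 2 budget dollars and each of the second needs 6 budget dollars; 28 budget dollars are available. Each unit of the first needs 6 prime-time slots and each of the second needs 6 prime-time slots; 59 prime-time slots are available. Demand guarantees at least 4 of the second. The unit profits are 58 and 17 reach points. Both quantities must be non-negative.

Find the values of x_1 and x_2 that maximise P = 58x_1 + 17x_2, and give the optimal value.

Extreme points and P = 58x_1 + 17x_2:
  (0, 14/3) → P = 238/3
  (0, 4) → P = 68
  (2, 4) → P = 184

x_1 = 2, x_2 = 4, maximum P = 184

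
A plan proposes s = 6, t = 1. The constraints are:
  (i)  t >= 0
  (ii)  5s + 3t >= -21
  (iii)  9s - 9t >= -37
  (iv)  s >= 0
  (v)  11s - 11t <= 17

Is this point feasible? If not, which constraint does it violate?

Constraint (v): 11s - 11t = 55, which is not ≤ 17. All other constraints are satisfied.

not feasible — violates (v)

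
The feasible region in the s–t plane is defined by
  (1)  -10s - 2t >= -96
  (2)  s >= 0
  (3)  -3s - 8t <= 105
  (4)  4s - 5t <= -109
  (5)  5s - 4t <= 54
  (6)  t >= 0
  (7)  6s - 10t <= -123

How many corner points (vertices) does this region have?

Of the 21 pairwise boundary intersections, those satisfying every inequality are:
  (0, 48)
  (131/29, 737/29)
  (0, 109/5)

3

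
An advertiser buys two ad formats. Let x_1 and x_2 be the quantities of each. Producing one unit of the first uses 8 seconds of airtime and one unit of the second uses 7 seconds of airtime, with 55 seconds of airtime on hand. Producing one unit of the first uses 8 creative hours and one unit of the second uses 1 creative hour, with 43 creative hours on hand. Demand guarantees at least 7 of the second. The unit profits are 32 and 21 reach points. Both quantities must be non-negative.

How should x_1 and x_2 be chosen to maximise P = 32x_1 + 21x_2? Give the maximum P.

Corner points and P = 32x_1 + 21x_2:
  (0, 55/7) → P = 165
  (0, 7) → P = 147
  (3/4, 7) → P = 171

The optimum lies where 8x_1 + 7x_2 = 55 and x_2 = 7.
Solving simultaneously gives x_1 = 3/4, x_2 = 7.

x_1 = 3/4, x_2 = 7, maximum P = 171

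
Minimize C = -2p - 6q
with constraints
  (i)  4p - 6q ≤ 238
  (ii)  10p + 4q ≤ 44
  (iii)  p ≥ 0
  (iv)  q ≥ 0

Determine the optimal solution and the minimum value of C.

Corner points and C = -2p - 6q:
  (0, 11) → C = -66
  (22/5, 0) → C = -44/5
  (0, 0) → C = 0

p = 0, q = 11, minimum C = -66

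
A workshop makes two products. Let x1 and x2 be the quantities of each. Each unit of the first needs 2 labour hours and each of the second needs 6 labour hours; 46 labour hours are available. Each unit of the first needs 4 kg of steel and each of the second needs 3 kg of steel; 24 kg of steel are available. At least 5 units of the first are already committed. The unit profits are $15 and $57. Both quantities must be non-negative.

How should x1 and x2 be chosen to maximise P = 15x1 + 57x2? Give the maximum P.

Corner points and P = 15x1 + 57x2:
  (6, 0) → P = 90
  (5, 0) → P = 75
  (5, 4/3) → P = 151

The optimum lies where 4x1 + 3x2 = 24 and x1 = 5.
Solving simultaneously gives x1 = 5, x2 = 4/3.

x1 = 5, x2 = 4/3, maximum P = 151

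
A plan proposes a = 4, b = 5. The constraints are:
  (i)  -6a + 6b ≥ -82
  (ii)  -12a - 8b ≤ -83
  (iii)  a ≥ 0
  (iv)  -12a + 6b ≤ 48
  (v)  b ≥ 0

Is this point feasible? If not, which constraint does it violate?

feasible

(i): 6 ≥ -82 ✓
(ii): -88 ≤ -83 ✓
(iii): 4 ≥ 0 ✓
(iv): -18 ≤ 48 ✓
(v): 5 ≥ 0 ✓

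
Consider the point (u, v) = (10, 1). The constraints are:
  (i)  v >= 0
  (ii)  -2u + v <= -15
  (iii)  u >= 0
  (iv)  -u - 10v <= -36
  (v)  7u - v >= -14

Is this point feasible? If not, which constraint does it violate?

Constraint (iv): -u - 10v = -20, which is not ≤ -36. All other constraints are satisfied.

not feasible — violates (iv)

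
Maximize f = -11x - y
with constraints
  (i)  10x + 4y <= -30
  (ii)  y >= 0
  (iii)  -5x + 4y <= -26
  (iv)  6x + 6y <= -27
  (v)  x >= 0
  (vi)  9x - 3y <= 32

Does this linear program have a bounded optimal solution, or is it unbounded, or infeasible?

The boundaries 10x + 4y = -30 and x = 0 meet at (0, -15/2), but that point violates y ≥ 0. Every candidate vertex is excluded by some other constraint, so the feasible region is empty.

infeasible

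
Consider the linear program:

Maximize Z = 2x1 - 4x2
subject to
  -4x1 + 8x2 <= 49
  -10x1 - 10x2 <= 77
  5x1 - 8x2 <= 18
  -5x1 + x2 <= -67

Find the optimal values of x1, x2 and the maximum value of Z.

x1 = 74/5, x2 = 7, maximum Z = 8/5

Vertices and Z = 2x1 - 4x2:
  (67, 317/8) → Z = -49/2
  (65/4, 57/4) → Z = -49/2
  (74/5, 7) → Z = 8/5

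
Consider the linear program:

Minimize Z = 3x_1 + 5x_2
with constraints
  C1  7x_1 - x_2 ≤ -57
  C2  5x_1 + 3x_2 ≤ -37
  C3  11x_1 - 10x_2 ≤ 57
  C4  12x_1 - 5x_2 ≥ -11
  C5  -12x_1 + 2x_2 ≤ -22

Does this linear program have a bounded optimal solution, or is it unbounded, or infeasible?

The boundaries 7x_1 - x_2 = -57 and -12x_1 + 2x_2 = -22 meet at (-68, -419), but that point violates 11x_1 - 10x_2 ≤ 57. Every candidate vertex is excluded by some other constraint, so the feasible region is empty.

infeasible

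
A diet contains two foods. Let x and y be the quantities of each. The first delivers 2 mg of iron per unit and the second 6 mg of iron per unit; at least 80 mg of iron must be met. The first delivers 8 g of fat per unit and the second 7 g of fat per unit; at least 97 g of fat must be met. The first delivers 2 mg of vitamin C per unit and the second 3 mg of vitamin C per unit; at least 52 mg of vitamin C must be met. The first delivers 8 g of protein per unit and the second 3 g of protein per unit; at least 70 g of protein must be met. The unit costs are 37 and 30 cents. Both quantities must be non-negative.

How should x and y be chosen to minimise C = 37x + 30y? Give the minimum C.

x = 3, y = 46/3, minimum C = 571

The feasible region is unbounded (it extends along (0, 1), (1, 0)), but C strictly increases along every unbounded feasible direction, so there is no improving ray and the minimum is attained at a vertex.

The optimum lies where 2x + 3y = 52 and 8x + 3y = 70.
Solving simultaneously gives x = 3, y = 46/3.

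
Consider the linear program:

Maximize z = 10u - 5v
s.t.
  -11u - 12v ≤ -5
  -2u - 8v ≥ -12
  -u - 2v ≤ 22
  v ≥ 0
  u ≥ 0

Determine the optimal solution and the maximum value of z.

Feasible corners and z = 10u - 5v:
  (5/11, 0) → z = 50/11
  (0, 5/12) → z = -25/12
  (6, 0) → z = 60
  (0, 3/2) → z = -15/2

The optimum lies where -2u - 8v = -12 and v = 0.
Solving simultaneously gives u = 6, v = 0.

u = 6, v = 0, maximum z = 60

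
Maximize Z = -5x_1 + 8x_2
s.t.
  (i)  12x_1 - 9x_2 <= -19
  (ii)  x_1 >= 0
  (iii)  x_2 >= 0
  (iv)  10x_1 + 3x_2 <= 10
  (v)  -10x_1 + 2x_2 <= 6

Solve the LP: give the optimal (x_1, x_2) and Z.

x_1 = 1/25, x_2 = 16/5, maximum Z = 127/5

Feasible corners and Z = -5x_1 + 8x_2:
  (0, 19/9) → Z = 152/9
  (11/42, 155/63) → Z = 2315/126
  (0, 3) → Z = 24
  (1/25, 16/5) → Z = 127/5

The optimum lies where 10x_1 + 3x_2 = 10 and -10x_1 + 2x_2 = 6.
Solving simultaneously gives x_1 = 1/25, x_2 = 16/5.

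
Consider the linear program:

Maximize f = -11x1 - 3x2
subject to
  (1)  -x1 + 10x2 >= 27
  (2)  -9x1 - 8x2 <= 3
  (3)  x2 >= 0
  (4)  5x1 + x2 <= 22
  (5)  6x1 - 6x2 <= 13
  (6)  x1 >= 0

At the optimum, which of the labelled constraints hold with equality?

(1) and (6)

Corner points and f = -11x1 - 3x2:
  (193/51, 157/51) → f = -2594/51
  (0, 27/10) → f = -81/10
  (0, 22) → f = -66

The maximum is at (0, 27/10). Substituting into each constraint, equality holds for (1) and (6); the remaining constraints have slack.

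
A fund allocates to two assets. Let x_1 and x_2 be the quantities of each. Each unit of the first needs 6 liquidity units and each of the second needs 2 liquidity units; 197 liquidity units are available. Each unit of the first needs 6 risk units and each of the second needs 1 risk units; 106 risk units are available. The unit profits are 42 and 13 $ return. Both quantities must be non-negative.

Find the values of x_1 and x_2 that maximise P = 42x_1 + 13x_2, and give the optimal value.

x_1 = 5/2, x_2 = 91, maximum P = 1288

Feasible corners and P = 42x_1 + 13x_2:
  (0, 0) → P = 0
  (0, 197/2) → P = 2561/2
  (53/3, 0) → P = 742
  (5/2, 91) → P = 1288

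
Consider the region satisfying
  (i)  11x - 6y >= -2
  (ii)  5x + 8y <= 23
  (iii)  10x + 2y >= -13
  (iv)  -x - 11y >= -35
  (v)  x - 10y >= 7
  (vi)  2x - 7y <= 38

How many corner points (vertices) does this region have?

Intersecting each pair of boundary lines and keeping only the points that satisfy every inequality leaves:
  (-1, -3/2)
  (-31/52, -79/104)
  (143/29, -6/29)
  (155/17, -48/17)
  (-15/74, -203/37)

5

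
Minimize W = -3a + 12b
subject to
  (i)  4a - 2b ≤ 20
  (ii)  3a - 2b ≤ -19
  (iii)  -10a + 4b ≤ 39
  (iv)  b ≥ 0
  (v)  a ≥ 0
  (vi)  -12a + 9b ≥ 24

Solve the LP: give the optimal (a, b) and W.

a = 0, b = 19/2, minimum W = 114

Vertices and W = -3a + 12b:
  (39, 68) → W = 699
  (0, 19/2) → W = 114
  (0, 39/4) → W = 117
The feasible region is unbounded (it extends along (2, 5), (1, 2)), but W strictly increases along every unbounded feasible direction, so there is no improving ray and the minimum is attained at a vertex.

At the optimal vertex, 3a - 2b = -19 and a = 0.
Solving simultaneously gives a = 0, b = 19/2.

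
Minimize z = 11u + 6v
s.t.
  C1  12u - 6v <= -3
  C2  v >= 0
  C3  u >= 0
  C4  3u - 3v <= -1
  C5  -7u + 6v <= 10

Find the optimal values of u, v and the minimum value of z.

u = 0, v = 1/2, minimum z = 3

Vertices and z = 11u + 6v:
  (0, 1/2) → z = 3
  (7/5, 33/10) → z = 176/5
  (0, 5/3) → z = 10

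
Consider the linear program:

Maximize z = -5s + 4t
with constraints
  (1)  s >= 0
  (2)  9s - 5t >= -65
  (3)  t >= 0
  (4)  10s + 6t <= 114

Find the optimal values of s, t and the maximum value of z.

The optimum lies where 9s - 5t = -65 and 10s + 6t = 114.
Solving simultaneously gives s = 45/26, t = 419/26.

s = 45/26, t = 419/26, maximum z = 1451/26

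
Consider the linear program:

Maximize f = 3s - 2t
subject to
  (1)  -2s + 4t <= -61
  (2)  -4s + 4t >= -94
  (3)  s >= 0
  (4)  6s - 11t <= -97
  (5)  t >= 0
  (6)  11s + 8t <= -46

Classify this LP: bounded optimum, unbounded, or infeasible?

infeasible

The boundaries t = 0 and 11s + 8t = -46 meet at (-46/11, 0), but that point violates -2s + 4t ≤ -61. Every candidate vertex is excluded by some other constraint, so the feasible region is empty.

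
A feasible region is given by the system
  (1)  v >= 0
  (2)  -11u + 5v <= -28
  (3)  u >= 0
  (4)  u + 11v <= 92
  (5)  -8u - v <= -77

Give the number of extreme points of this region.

The feasible vertices (each the meet of two boundaries and inside every other half-plane) are:
  (92, 0)
  (77/8, 0)
  (755/87, 659/87)

3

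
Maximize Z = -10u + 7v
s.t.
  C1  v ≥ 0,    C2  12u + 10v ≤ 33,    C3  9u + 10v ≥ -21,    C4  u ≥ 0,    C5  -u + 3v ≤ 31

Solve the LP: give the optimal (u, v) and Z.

u = 0, v = 33/10, maximum Z = 231/10

Extreme points and Z = -10u + 7v:
  (11/4, 0) → Z = -55/2
  (0, 0) → Z = 0
  (0, 33/10) → Z = 231/10

The binding constraints are 12u + 10v = 33 and u = 0.
Solving simultaneously gives u = 0, v = 33/10.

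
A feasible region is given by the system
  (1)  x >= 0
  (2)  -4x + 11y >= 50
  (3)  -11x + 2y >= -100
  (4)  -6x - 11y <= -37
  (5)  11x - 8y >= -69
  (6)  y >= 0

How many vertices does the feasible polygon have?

Intersecting each pair of boundary lines and keeping only the points that satisfy every inequality leaves:
  (0, 50/11)
  (0, 69/8)
  (1200/113, 950/113)
  (469/33, 169/6)

4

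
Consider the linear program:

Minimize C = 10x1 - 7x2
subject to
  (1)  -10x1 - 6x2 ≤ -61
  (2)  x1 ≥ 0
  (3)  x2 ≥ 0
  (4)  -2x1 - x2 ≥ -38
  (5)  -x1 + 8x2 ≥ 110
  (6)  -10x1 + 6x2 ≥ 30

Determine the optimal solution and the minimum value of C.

Corner points and C = 10x1 - 7x2:
  (0, 38) → C = -266
  (0, 55/4) → C = -385/4
  (9, 20) → C = -50
  (210/37, 535/37) → C = -1645/37

x1 = 0, x2 = 38, minimum C = -266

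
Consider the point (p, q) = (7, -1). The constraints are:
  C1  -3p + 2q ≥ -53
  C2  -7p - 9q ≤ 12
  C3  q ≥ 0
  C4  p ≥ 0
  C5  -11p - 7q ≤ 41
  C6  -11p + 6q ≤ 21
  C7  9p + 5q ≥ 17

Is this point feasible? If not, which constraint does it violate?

not feasible — violates C3

Constraint C3: q = -1, which is not ≥ 0. All other constraints are satisfied.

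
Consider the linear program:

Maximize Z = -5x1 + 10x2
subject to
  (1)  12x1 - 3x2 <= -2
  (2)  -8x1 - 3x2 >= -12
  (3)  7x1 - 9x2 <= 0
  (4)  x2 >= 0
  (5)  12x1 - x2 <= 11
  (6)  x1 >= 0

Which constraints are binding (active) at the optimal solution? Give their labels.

Vertices and Z = -5x1 + 10x2:
  (1/2, 8/3) → Z = 145/6
  (0, 2/3) → Z = 20/3
  (0, 4) → Z = 40

The maximum is at (0, 4). Substituting into each constraint, equality holds for (2) and (6); the remaining constraints have slack.

(2) and (6)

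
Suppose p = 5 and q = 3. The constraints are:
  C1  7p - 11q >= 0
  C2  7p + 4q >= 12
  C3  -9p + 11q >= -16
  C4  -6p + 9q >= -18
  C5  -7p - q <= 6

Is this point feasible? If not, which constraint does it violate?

feasible

C1: 2 ≥ 0 ✓
C2: 47 ≥ 12 ✓
C3: -12 ≥ -16 ✓
C4: -3 ≥ -18 ✓
C5: -38 ≤ 6 ✓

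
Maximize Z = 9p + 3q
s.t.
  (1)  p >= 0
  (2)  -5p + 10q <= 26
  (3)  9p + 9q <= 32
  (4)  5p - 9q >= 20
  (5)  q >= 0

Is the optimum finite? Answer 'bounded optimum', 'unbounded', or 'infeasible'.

infeasible

The boundaries p = 0 and -5p + 10q = 26 meet at (0, 13/5), but that point violates 5p - 9q ≥ 20. Every candidate vertex is excluded by some other constraint, so the feasible region is empty.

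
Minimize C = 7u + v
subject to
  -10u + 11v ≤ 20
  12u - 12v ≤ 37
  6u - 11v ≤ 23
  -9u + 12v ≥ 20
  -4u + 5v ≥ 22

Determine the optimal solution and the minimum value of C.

u = 71/3, v = 70/3, minimum C = 189

Extreme points and C = 7u + v:
  (647/12, 305/6) → C = 1713/4
  (71/3, 70/3) → C = 189
  (449/12, 103/3) → C = 1185/4

The binding constraints are -10u + 11v = 20 and -4u + 5v = 22.
Solving simultaneously gives u = 71/3, v = 70/3.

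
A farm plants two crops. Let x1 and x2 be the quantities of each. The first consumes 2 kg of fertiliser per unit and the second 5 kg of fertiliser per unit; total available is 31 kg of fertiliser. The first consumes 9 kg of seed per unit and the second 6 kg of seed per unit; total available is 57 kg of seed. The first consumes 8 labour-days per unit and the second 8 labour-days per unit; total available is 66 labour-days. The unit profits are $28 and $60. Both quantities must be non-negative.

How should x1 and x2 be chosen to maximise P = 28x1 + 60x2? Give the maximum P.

The optimum lies where 2x1 + 5x2 = 31 and 9x1 + 6x2 = 57.
Solving simultaneously gives x1 = 3, x2 = 5.

x1 = 3, x2 = 5, maximum P = 384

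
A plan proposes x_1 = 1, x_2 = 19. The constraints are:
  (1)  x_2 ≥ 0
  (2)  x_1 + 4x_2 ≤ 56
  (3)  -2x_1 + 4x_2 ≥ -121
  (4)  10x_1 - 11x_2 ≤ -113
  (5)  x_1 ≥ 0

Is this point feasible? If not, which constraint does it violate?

not feasible — violates (2)

Constraint (2): x_1 + 4x_2 = 77, which is not ≤ 56. All other constraints are satisfied.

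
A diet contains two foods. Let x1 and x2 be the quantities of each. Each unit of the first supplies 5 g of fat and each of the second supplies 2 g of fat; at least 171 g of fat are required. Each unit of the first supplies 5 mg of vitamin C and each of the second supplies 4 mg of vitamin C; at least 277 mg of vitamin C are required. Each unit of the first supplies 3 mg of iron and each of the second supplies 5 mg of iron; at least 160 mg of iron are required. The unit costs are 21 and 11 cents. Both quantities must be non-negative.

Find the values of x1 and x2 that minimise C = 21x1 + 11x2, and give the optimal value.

x1 = 13, x2 = 53, minimum C = 856

Extreme points and C = 21x1 + 11x2:
  (0, 171/2) → C = 1881/2
  (277/5, 0) → C = 5817/5
  (13, 53) → C = 856
The feasible region is unbounded (it extends along (0, 1), (1, 0)), but C strictly increases along every unbounded feasible direction, so there is no improving ray and the minimum is attained at a vertex.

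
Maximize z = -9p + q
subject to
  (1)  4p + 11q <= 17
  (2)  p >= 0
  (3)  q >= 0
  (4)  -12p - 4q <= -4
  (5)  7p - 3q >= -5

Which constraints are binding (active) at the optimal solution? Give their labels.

Vertices and z = -9p + q:
  (0, 17/11) → z = 17/11
  (17/4, 0) → z = -153/4
  (0, 1) → z = 1
  (1/3, 0) → z = -3

The maximum is at (0, 17/11). Substituting into each constraint, equality holds for (1) and (2); the remaining constraints have slack.

(1) and (2)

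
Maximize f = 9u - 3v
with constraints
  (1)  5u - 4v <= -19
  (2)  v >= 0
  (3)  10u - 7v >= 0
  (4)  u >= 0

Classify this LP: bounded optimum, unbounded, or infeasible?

From the feasible point (133/5, 38), moving in the direction (7, 10) keeps every constraint satisfied while f increases without bound.

unbounded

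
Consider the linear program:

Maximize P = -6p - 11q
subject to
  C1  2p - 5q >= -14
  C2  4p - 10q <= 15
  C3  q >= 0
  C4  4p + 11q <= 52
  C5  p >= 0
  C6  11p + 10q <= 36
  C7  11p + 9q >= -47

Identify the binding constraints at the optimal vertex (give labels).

Corner points and P = -6p - 11q:
  (0, 14/5) → P = -154/5
  (8/15, 226/75) → P = -2726/75
  (0, 0) → P = 0
  (36/11, 0) → P = -216/11

The maximum is at (0, 0). Substituting into each constraint, equality holds for C3 and C5; the remaining constraints have slack.

C3 and C5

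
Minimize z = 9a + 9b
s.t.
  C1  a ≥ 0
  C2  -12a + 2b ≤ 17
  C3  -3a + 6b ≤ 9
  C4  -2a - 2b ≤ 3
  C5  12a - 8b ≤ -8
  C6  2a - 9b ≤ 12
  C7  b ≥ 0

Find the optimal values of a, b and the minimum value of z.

Corner points and z = 9a + 9b:
  (0, 3/2) → z = 27/2
  (0, 1) → z = 9
  (1/2, 7/4) → z = 81/4

a = 0, b = 1, minimum z = 9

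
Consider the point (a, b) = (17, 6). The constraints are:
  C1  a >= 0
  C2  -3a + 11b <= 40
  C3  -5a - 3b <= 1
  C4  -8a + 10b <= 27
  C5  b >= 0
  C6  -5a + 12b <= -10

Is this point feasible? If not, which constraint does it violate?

C1: 17 ≥ 0 ✓
C2: 15 ≤ 40 ✓
C3: -103 ≤ 1 ✓
C4: -76 ≤ 27 ✓
C5: 6 ≥ 0 ✓
C6: -13 ≤ -10 ✓

feasible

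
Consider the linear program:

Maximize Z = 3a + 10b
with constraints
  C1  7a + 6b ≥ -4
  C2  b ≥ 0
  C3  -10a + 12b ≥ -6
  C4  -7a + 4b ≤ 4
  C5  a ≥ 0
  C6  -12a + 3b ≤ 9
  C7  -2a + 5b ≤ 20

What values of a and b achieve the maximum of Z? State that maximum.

Feasible corners and Z = 3a + 10b:
  (3/5, 0) → Z = 9/5
  (0, 0) → Z = 0
  (135/13, 106/13) → Z = 1465/13
  (0, 1) → Z = 10
  (20/9, 44/9) → Z = 500/9

The optimum lies where -10a + 12b = -6 and -2a + 5b = 20.
Solving simultaneously gives a = 135/13, b = 106/13.

a = 135/13, b = 106/13, maximum Z = 1465/13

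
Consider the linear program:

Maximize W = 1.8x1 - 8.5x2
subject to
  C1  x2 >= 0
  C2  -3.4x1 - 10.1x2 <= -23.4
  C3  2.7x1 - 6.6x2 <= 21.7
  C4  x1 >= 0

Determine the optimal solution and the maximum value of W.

x1 = 217/27, x2 = 0, maximum W = 217/15

Vertices and W = 1.8x1 - 8.5x2:
  (117/17, 0) → W = 1053/85
  (217/27, 0) → W = 217/15
  (0, 234/101) → W = -1989/101
The feasible region is unbounded (it extends along (0, 1), (22, 9)), but W strictly decreases along every unbounded feasible direction, so there is no improving ray and the maximum is attained at a vertex.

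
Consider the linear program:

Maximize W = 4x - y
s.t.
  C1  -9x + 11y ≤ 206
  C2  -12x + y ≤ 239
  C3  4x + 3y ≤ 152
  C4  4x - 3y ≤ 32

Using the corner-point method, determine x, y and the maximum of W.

Corner points and W = 4x - y:
  (-2423/123, 107/41) → W = -10013/123
  (1054/71, 2192/71) → W = 2024/71
  (-749/32, -335/8) → W = -207/4
  (23, 20) → W = 72

x = 23, y = 20, maximum W = 72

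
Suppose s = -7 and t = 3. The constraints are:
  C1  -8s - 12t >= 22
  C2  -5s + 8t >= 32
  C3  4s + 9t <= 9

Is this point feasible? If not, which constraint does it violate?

Constraint C1: -8s - 12t = 20, which is not ≥ 22. All other constraints are satisfied.

not feasible — violates C1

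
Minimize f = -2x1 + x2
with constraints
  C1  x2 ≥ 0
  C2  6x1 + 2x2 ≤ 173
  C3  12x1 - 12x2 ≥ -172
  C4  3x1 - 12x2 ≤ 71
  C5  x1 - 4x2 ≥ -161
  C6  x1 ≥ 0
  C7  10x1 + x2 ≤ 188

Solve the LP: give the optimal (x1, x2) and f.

x1 = 94/5, x2 = 0, minimum f = -188/5

Feasible corners and f = -2x1 + x2:
  (0, 0) → f = 0
  (94/5, 0) → f = -188/5
  (0, 43/3) → f = 43/3
  (521/33, 994/33) → f = -16/11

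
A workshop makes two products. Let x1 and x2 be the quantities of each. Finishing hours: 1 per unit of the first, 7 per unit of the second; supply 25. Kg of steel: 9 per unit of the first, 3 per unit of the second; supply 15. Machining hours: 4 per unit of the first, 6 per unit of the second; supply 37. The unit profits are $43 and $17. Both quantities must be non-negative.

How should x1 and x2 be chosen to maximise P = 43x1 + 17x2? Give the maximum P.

Feasible corners and P = 43x1 + 17x2:
  (0, 0) → P = 0
  (0, 25/7) → P = 425/7
  (5/3, 0) → P = 215/3
  (1/2, 7/2) → P = 81

At the optimal vertex, x1 + 7x2 = 25 and 9x1 + 3x2 = 15.
Solving simultaneously gives x1 = 1/2, x2 = 7/2.

x1 = 1/2, x2 = 7/2, maximum P = 81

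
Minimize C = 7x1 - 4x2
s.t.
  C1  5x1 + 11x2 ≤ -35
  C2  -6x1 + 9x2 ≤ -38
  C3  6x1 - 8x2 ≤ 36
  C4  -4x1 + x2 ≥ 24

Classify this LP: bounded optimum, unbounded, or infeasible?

unbounded

From the feasible point (-127/15, -148/15), moving in the direction (-9, -6) keeps every constraint satisfied while C decreases without bound.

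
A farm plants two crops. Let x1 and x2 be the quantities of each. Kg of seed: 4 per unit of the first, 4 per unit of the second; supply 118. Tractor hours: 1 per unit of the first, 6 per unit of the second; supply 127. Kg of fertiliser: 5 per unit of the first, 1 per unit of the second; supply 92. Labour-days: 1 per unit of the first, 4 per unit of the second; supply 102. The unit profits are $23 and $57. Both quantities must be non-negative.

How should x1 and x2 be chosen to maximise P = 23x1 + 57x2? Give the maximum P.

x1 = 10, x2 = 39/2, maximum P = 2683/2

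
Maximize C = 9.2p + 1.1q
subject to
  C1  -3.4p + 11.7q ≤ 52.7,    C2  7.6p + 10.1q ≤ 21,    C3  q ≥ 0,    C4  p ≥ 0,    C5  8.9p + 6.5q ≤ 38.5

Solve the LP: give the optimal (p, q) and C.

p = 105/38, q = 0, maximum C = 483/19

The binding constraints are 7.6p + 10.1q = 21 and q = 0.
Solving simultaneously gives p = 105/38, q = 0.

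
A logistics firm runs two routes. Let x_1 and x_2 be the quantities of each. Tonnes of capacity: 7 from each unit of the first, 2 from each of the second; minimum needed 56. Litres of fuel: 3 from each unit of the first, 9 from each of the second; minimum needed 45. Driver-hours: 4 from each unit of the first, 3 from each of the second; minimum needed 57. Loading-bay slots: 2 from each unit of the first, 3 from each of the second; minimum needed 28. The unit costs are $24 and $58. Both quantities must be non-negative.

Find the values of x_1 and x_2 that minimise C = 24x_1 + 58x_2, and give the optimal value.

x_1 = 14, x_2 = 1/3, minimum C = 1066/3

Extreme points and C = 24x_1 + 58x_2:
  (0, 28) → C = 1624
  (15, 0) → C = 360
  (54/13, 175/13) → C = 11446/13
  (14, 1/3) → C = 1066/3
The feasible region is unbounded (it extends along (0, 1), (1, 0)), but C strictly increases along every unbounded feasible direction, so there is no improving ray and the minimum is attained at a vertex.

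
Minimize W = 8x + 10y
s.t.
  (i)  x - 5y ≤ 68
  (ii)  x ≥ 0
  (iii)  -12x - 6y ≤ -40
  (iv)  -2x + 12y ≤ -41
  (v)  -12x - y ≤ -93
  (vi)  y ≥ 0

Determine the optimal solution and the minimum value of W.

Extreme points and W = 8x + 10y:
  (611/2, 95/2) → W = 2919
  (68, 0) → W = 544
  (41/2, 0) → W = 164

x = 41/2, y = 0, minimum W = 164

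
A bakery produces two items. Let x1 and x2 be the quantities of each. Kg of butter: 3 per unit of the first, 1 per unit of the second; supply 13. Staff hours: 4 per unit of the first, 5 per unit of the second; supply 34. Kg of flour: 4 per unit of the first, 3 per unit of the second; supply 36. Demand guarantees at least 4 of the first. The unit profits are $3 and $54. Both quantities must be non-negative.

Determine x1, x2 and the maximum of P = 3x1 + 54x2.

x1 = 4, x2 = 1, maximum P = 66

Feasible corners and P = 3x1 + 54x2:
  (13/3, 0) → P = 13
  (4, 0) → P = 12
  (4, 1) → P = 66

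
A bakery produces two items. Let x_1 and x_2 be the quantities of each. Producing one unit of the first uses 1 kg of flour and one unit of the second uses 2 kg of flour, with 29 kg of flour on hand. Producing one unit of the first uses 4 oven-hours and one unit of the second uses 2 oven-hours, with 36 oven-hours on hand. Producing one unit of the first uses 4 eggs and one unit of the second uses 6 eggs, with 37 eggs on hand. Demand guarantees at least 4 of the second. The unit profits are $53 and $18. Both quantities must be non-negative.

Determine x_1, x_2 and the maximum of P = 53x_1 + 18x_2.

Feasible corners and P = 53x_1 + 18x_2:
  (0, 37/6) → P = 111
  (0, 4) → P = 72
  (13/4, 4) → P = 977/4

The binding constraints are 4x_1 + 6x_2 = 37 and x_2 = 4.
Solving simultaneously gives x_1 = 13/4, x_2 = 4.

x_1 = 13/4, x_2 = 4, maximum P = 977/4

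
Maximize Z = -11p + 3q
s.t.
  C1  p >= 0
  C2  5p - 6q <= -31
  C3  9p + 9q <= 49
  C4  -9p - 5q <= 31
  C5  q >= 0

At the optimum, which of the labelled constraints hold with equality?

Vertices and Z = -11p + 3q:
  (0, 31/6) → Z = 31/2
  (0, 49/9) → Z = 49/3
  (5/33, 524/99) → Z = 469/33

The maximum is at (0, 49/9). Substituting into each constraint, equality holds for C1 and C3; the remaining constraints have slack.

C1 and C3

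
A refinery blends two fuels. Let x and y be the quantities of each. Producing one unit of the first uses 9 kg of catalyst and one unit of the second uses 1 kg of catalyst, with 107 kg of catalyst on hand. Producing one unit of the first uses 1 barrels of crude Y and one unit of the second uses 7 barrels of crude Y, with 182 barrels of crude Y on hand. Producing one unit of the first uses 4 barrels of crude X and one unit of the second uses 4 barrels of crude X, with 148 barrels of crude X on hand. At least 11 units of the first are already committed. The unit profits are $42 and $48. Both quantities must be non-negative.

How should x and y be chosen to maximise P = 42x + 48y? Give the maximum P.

Extreme points and P = 42x + 48y:
  (107/9, 0) → P = 1498/3
  (11, 0) → P = 462
  (11, 8) → P = 846

x = 11, y = 8, maximum P = 846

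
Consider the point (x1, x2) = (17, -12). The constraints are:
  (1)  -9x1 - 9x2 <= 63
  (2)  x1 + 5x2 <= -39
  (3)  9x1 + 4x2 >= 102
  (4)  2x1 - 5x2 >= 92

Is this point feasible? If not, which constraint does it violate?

(1): -45 ≤ 63 ✓
(2): -43 ≤ -39 ✓
(3): 105 ≥ 102 ✓
(4): 94 ≥ 92 ✓

feasible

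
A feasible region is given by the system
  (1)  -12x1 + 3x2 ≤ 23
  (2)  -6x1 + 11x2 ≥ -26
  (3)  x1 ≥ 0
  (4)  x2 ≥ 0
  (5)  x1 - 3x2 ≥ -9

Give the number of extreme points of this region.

4

The feasible vertices (each the meet of two boundaries and inside every other half-plane) are:
  (13/3, 0)
  (177/7, 80/7)
  (0, 0)
  (0, 3)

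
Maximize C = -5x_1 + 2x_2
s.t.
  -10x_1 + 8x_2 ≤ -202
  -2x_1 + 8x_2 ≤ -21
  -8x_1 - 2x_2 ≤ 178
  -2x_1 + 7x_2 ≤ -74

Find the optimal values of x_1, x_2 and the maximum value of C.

The feasible region is unbounded (it extends along (1, -4), (4, 1)), but C strictly decreases along every unbounded feasible direction, so there is no improving ray and the maximum is attained at a vertex.

At the optimal vertex, -10x_1 + 8x_2 = -202 and -8x_1 - 2x_2 = 178.
Solving simultaneously gives x_1 = -85/7, x_2 = -283/7.

x_1 = -85/7, x_2 = -283/7, maximum C = -141/7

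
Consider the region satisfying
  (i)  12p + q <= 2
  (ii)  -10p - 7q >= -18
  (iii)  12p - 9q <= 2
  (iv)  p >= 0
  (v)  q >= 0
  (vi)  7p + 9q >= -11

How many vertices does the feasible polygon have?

3

Of the 15 pairwise boundary intersections, those satisfying every inequality are:
  (1/6, 0)
  (0, 2)
  (0, 0)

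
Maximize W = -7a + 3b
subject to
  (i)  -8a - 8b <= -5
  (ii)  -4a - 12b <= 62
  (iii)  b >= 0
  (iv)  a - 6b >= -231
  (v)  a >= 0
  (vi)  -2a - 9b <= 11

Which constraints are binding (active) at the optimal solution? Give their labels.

(iv) and (v)

Corner points and W = -7a + 3b:
  (5/8, 0) → W = -35/8
  (0, 5/8) → W = 15/8
  (0, 77/2) → W = 231/2
The feasible region is unbounded (it extends along (6, 1), (1, 0)), but W strictly decreases along every unbounded feasible direction, so there is no improving ray and the maximum is attained at a vertex.

The maximum is at (0, 77/2). Substituting into each constraint, equality holds for (iv) and (v); the remaining constraints have slack.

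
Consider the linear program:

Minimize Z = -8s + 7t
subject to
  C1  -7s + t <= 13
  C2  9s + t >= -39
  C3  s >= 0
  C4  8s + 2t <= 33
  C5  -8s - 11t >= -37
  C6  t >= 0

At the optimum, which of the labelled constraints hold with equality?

Feasible corners and Z = -8s + 7t:
  (0, 37/11) → Z = 259/11
  (0, 0) → Z = 0
  (289/72, 4/9) → Z = -29
  (33/8, 0) → Z = -33

The minimum is at (33/8, 0). Substituting into each constraint, equality holds for C4 and C6; the remaining constraints have slack.

C4 and C6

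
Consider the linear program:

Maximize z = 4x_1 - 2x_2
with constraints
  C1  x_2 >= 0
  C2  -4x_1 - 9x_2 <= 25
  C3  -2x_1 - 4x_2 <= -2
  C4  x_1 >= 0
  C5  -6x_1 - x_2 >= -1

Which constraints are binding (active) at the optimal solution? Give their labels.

C3 and C5

Corner points and z = 4x_1 - 2x_2:
  (0, 1/2) → z = -1
  (1/11, 5/11) → z = -6/11
  (0, 1) → z = -2

The maximum is at (1/11, 5/11). Substituting into each constraint, equality holds for C3 and C5; the remaining constraints have slack.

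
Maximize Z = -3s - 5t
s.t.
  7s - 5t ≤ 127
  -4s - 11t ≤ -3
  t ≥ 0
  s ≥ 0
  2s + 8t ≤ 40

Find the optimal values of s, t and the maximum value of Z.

s = 0, t = 3/11, maximum Z = -15/11

Feasible corners and Z = -3s - 5t:
  (127/7, 0) → Z = -381/7
  (608/33, 13/33) → Z = -1889/33
  (3/4, 0) → Z = -9/4
  (0, 3/11) → Z = -15/11
  (0, 5) → Z = -25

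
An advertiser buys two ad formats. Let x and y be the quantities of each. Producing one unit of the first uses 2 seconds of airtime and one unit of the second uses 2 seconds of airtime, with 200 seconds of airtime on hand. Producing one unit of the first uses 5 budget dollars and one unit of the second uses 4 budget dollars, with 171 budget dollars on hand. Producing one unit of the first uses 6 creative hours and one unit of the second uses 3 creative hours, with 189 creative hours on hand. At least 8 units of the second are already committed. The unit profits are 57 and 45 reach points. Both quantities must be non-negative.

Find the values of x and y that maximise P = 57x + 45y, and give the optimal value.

x = 27, y = 9, maximum P = 1944

The optimum lies where 5x + 4y = 171 and 6x + 3y = 189.
Solving simultaneously gives x = 27, y = 9.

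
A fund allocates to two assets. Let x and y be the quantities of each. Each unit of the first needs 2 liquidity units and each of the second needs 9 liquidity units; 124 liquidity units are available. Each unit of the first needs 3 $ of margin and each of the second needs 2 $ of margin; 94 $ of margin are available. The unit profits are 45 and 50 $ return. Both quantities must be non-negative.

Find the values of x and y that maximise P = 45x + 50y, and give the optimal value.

x = 26, y = 8, maximum P = 1570

Corner points and P = 45x + 50y:
  (0, 0) → P = 0
  (0, 124/9) → P = 6200/9
  (94/3, 0) → P = 1410
  (26, 8) → P = 1570

The binding constraints are 2x + 9y = 124 and 3x + 2y = 94.
Solving simultaneously gives x = 26, y = 8.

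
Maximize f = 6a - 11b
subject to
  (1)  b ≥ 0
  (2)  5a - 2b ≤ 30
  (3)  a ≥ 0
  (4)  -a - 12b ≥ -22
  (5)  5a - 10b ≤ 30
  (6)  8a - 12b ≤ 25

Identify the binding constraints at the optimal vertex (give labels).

(1) and (6)

Extreme points and f = 6a - 11b:
  (0, 0) → f = 0
  (25/8, 0) → f = 75/4
  (0, 11/6) → f = -121/6
  (47/9, 151/108) → f = 1723/108

The maximum is at (25/8, 0). Substituting into each constraint, equality holds for (1) and (6); the remaining constraints have slack.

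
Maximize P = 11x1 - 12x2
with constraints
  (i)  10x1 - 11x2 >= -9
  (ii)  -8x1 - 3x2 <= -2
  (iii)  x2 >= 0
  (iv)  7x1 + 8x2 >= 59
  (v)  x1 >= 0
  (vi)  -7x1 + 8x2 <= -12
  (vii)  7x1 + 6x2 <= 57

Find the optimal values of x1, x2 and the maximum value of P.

Extreme points and P = 11x1 - 12x2:
  (71/14, 47/16) → P = 575/28
  (51/7, 1) → P = 477/7
  (264/49, 45/14) → P = 1014/49

The optimum lies where 7x1 + 8x2 = 59 and 7x1 + 6x2 = 57.
Solving simultaneously gives x1 = 51/7, x2 = 1.

x1 = 51/7, x2 = 1, maximum P = 477/7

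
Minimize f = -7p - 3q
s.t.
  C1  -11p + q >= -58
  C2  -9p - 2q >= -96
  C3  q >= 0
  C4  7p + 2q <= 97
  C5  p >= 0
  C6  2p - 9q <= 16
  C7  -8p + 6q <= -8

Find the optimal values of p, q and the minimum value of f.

p = 170/29, q = 188/29, minimum f = -1754/29

Extreme points and f = -7p - 3q:
  (58/11, 0) → f = -406/11
  (170/29, 188/29) → f = -1754/29
  (1, 0) → f = -7

The optimum lies where -11p + q = -58 and -8p + 6q = -8.
Solving simultaneously gives p = 170/29, q = 188/29.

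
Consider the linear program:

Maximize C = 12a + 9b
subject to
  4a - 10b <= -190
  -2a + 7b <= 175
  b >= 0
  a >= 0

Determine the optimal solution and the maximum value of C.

a = 105/2, b = 40, maximum C = 990

Vertices and C = 12a + 9b:
  (105/2, 40) → C = 990
  (0, 19) → C = 171
  (0, 25) → C = 225

At the optimal vertex, 4a - 10b = -190 and -2a + 7b = 175.
Solving simultaneously gives a = 105/2, b = 40.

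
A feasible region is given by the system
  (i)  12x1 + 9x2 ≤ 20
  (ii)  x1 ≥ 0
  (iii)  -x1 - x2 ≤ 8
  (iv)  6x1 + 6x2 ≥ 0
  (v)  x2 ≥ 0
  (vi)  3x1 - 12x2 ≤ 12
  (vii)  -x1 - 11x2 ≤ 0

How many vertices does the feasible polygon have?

3

Of the 20 pairwise boundary intersections, those satisfying every inequality are:
  (0, 20/9)
  (5/3, 0)
  (0, 0)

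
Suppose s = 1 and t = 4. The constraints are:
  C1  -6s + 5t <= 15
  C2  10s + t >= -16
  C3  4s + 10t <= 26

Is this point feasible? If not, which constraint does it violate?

not feasible — violates C3

Constraint C3: 4s + 10t = 44, which is not ≤ 26. All other constraints are satisfied.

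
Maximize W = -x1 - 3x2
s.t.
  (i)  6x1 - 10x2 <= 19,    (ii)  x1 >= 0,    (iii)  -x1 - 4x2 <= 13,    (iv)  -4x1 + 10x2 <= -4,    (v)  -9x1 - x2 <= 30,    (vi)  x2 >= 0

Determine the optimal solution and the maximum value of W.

Extreme points and W = -x1 - 3x2:
  (15/2, 13/5) → W = -153/10
  (19/6, 0) → W = -19/6
  (1, 0) → W = -1

At the optimal vertex, -4x1 + 10x2 = -4 and x2 = 0.
Solving simultaneously gives x1 = 1, x2 = 0.

x1 = 1, x2 = 0, maximum W = -1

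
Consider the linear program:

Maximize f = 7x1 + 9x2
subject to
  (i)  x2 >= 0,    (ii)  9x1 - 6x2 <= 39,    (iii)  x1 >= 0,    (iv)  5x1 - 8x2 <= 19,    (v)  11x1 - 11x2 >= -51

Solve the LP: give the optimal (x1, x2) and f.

x1 = 245/11, x2 = 296/11, maximum f = 4379/11

Vertices and f = 7x1 + 9x2:
  (0, 0) → f = 0
  (19/5, 0) → f = 133/5
  (33/7, 4/7) → f = 267/7
  (245/11, 296/11) → f = 4379/11
  (0, 51/11) → f = 459/11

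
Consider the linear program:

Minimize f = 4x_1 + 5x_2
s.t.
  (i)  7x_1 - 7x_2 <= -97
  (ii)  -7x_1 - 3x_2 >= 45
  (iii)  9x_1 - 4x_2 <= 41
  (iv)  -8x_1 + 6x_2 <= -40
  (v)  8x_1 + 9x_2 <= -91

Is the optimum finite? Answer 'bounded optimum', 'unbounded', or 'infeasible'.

infeasible

The boundaries 7x_1 - 7x_2 = -97 and 8x_1 + 9x_2 = -91 meet at (-1510/119, 139/119), but that point violates -8x_1 + 6x_2 ≤ -40. Every candidate vertex is excluded by some other constraint, so the feasible region is empty.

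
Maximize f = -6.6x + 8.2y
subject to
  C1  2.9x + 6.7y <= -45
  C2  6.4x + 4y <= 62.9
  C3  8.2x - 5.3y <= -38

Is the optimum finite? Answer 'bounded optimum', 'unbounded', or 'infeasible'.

unbounded

From the feasible point (-49310/7031, -25880/7031), moving in the direction (-6.7, 2.9) keeps every constraint satisfied while f increases without bound.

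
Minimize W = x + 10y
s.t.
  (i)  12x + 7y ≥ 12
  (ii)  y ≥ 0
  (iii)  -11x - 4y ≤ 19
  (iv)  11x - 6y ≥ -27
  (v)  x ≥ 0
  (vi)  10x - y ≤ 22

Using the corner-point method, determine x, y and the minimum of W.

x = 1, y = 0, minimum W = 1

The optimum lies where 12x + 7y = 12 and y = 0.
Solving simultaneously gives x = 1, y = 0.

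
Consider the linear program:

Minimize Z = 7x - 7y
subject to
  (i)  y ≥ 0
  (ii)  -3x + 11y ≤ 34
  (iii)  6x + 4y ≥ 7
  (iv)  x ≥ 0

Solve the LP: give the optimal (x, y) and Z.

Corner points and Z = 7x - 7y:
  (7/6, 0) → Z = 49/6
  (0, 34/11) → Z = -238/11
  (0, 7/4) → Z = -49/4
The feasible region is unbounded (it extends along (11, 3), (1, 0)), but Z strictly increases along every unbounded feasible direction, so there is no improving ray and the minimum is attained at a vertex.

The optimum lies where -3x + 11y = 34 and x = 0.
Solving simultaneously gives x = 0, y = 34/11.

x = 0, y = 34/11, minimum Z = -238/11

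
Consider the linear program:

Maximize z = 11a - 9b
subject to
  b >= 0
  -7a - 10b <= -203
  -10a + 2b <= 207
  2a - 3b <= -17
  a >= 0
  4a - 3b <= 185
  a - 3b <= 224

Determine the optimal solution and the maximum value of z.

a = 101, b = 73, maximum z = 454

Extreme points and z = 11a - 9b:
  (439/41, 525/41) → z = 104/41
  (0, 203/10) → z = -1827/10
  (0, 207/2) → z = -1863/2
  (101, 73) → z = 454
The feasible region is unbounded (it extends along (3, 4), (1, 5)), but z strictly decreases along every unbounded feasible direction, so there is no improving ray and the maximum is attained at a vertex.

The binding constraints are 2a - 3b = -17 and 4a - 3b = 185.
Solving simultaneously gives a = 101, b = 73.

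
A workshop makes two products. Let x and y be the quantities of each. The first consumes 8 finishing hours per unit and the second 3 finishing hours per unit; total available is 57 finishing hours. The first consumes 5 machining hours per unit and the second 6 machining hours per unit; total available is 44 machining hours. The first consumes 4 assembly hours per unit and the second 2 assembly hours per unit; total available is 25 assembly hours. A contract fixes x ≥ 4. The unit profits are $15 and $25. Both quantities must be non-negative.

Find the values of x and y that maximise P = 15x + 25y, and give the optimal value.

x = 4, y = 4, maximum P = 160

Corner points and P = 15x + 25y:
  (25/4, 0) → P = 375/4
  (4, 0) → P = 60
  (31/7, 51/14) → P = 315/2
  (4, 4) → P = 160

At the optimal vertex, 5x + 6y = 44 and x = 4.
Solving simultaneously gives x = 4, y = 4.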